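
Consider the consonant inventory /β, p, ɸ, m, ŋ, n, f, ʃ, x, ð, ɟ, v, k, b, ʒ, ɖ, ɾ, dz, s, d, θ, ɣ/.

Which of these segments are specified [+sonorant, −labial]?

Among the inventory, the [+sonorant] segments are /m, ŋ, n, ɾ/.
Among these, [−labial] leaves /ŋ, n, ɾ/.

ŋ, n, ɾ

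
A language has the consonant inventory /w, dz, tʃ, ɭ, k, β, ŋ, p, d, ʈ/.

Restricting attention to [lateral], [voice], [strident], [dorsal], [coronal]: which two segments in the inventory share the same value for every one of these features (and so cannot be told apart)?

On the given features, /w/ and /ŋ/ have an identical profile: [−lateral], [+voice], [−strident], [+dorsal], [−coronal]. No other two segments in the inventory coincide on all 5 features. (They do differ in [nasal], [continuant], [labial] and [round], which are not among the given features.)

w, ŋ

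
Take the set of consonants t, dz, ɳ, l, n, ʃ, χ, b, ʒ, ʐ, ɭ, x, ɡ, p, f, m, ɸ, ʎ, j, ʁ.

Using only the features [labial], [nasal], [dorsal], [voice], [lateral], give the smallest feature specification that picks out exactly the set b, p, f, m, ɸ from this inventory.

[+labial]

Every target segment is [+labial] and no other inventory member is, so one feature is enough.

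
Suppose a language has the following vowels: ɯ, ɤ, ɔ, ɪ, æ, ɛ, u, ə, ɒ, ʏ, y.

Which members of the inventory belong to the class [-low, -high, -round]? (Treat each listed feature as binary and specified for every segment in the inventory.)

ɤ, ɛ, ə

Eliminate segments failing any feature: /ɯ, ɪ, u, ʏ, y/ are [+high]; /ɔ/ is [+round]; /æ, ɒ/ are [+low]. The remaining /ɤ, ɛ, ə/ satisfy [-low], [-high], [-round].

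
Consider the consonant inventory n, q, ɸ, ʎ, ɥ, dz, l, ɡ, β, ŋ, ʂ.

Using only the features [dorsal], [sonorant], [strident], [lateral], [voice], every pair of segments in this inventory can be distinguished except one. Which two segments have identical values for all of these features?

On the given features, /ɥ/ and /ŋ/ have an identical profile: [+dorsal], [+sonorant], [−strident], [−lateral], [+voice]. No other two segments in the inventory coincide on all 5 features. (They do differ in [nasal], [continuant], [labial], [round] and [back], which are not among the given features.)

ɥ, ŋ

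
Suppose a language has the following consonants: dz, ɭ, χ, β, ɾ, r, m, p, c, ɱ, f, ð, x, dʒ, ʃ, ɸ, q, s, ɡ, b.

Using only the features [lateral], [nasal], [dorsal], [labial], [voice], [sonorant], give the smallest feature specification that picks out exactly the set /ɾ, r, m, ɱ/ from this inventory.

Every target segment is [+sonorant], [-lateral]; each remaining inventory member fails at least one of these. Each conjunct is needed — [-lateral] alone would also admit /dz, χ, β, p, …/; [+sonorant] alone would also admit /ɭ/ — and no other single listed feature has exactly this extension, so two is the minimum.

[+sonorant, -lateral]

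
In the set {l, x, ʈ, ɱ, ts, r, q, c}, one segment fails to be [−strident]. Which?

/x, l, ʈ, ɱ, q, c, r/ are all [−strident]; /ts/ (voiceless alveolar affricate) is [+strident].

ts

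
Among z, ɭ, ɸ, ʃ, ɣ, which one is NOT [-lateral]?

ɭ

/ɸ, ʃ, ɣ, z/ are all [-lateral]; /ɭ/ (retroflex lateral approximant) is [+lateral].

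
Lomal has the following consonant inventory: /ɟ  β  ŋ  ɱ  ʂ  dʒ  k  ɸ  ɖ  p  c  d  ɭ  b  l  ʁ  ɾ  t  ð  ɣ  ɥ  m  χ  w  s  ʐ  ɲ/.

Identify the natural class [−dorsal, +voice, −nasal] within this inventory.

Checking each segment against [−dorsal], [+voice], [−nasal]: /β/ (voiced bilabial fricative), /dʒ/ (voiced postalveolar affricate), /ɖ/ (voiced retroflex stop), /d/ (voiced alveolar stop), /ɭ/ (retroflex lateral approximant), /b/ (voiced bilabial stop), among others, satisfy every feature; every other segment in the inventory fails at least one.

β, dʒ, ɖ, d, ɭ, b, l, ɾ, ð, ʐ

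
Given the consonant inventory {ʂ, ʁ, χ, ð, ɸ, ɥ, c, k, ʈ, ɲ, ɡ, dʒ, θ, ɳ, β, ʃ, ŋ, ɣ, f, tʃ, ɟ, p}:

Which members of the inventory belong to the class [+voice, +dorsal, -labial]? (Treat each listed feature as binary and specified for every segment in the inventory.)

Checking each segment against [+voice], [+dorsal], [-labial]: /ʁ/ (voiced uvular fricative), /ɲ/ (palatal nasal), /ɡ/ (voiced velar stop), /ŋ/ (velar nasal), /ɣ/ (voiced velar fricative), /ɟ/ (voiced palatal stop) satisfy every feature; every other segment in the inventory fails at least one.

ʁ, ɲ, ɡ, ŋ, ɣ, ɟ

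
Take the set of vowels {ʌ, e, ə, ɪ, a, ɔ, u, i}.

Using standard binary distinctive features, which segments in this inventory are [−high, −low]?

ʌ, e, ə, ɔ

Among the inventory, the [−high] segments are /ʌ, e, ə, a, ɔ/.
Then [−low] leaves /ʌ, e, ə, ɔ/.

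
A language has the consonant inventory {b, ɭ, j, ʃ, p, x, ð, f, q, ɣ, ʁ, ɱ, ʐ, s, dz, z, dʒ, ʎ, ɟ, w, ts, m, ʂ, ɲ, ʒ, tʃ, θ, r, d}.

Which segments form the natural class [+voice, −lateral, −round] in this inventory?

b, j, ð, ɣ, ʁ, ɱ, ʐ, dz, z, dʒ, ɟ, m, ɲ, ʒ, r, d

The [+voice] segments are /b, ɭ, j, ð, ɣ, ʁ, ɱ, ʐ, dz, z, dʒ, ʎ, ɟ, w, m, ɲ, ʒ, r, d/.
Then [−lateral] gives /b, j, ð, ɣ, ʁ, ɱ, ʐ, dz, z, dʒ, ɟ, w, m, ɲ, ʒ, r, d/.
Of those, [−round] leaves /b, j, ð, ɣ, ʁ, ɱ, ʐ, dz, z, dʒ, ɟ, m, ɲ, ʒ, r, d/.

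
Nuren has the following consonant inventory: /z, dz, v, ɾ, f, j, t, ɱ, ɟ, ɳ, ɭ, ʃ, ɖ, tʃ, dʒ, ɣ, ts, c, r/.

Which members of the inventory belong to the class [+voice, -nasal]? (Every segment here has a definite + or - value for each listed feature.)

z, dz, v, ɾ, j, ɟ, ɭ, ɖ, dʒ, ɣ, r

Eliminate segments failing any feature: /f, t, ʃ, tʃ, ts, c/ are [-voice]; /ɱ, ɳ/ are [+nasal]. The remaining /z, dz, v, ɾ, j, ɟ, ɭ, ɖ, dʒ, ɣ, r/ satisfy [+voice], [-nasal].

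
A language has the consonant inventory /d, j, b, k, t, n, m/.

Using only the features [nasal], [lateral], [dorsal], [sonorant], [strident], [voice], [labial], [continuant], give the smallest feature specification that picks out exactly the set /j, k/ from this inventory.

[+dorsal]

Every target segment is [+dorsal] and no other inventory member is, so one feature is enough.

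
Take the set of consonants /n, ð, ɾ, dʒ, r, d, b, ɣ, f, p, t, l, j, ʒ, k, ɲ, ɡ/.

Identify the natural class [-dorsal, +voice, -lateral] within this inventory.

n, ð, ɾ, dʒ, r, d, b, ʒ

The [-dorsal] segments are /n, ð, ɾ, dʒ, r, d, b, f, p, t, l, ʒ/.
Intersecting with [+voice] gives /n, ð, ɾ, dʒ, r, d, b, l, ʒ/.
Of those, [-lateral] leaves /n, ð, ɾ, dʒ, r, d, b, ʒ/.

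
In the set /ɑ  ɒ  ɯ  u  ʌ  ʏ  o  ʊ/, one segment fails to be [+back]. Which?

ʏ

/ɒ, ɑ, ʌ, u, ɯ, ʊ, o/ are all [+back]; /ʏ/ (high front rounded lax vowel) is [−back].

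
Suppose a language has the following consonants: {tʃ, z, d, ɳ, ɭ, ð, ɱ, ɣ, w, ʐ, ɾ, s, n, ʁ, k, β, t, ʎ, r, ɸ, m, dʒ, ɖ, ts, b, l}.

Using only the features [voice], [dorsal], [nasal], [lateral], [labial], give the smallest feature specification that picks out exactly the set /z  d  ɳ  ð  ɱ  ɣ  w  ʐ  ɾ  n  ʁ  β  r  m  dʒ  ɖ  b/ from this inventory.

[+voice, −lateral]

The class [+voice], [−lateral] has exactly /z, d, ɳ, ð, ɱ, ɣ, w, ʐ, ɾ, n, ʁ, β, r, m, dʒ, ɖ, b/ as its extension in this inventory. No smaller conjunction from the listed features achieves this: [−lateral] alone would also admit /tʃ, s, k, t, …/; [+voice] alone would also admit /ɭ, ʎ, l/; and checking the remaining single features turns up none with this extension.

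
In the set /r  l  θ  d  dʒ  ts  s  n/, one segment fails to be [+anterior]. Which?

dʒ

/r, l, θ, d, ts, n, s/ are all [+anterior]; /dʒ/ (voiced postalveolar affricate) is [-anterior].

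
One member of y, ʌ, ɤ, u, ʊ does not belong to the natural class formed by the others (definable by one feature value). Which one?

y

[back] groups all but one: /ɤ, ʊ, u, ʌ/ share [+back] while /y/ (high front rounded tense vowel) alone is [−back]. Removing any other segment would not leave a single-feature class that excludes it.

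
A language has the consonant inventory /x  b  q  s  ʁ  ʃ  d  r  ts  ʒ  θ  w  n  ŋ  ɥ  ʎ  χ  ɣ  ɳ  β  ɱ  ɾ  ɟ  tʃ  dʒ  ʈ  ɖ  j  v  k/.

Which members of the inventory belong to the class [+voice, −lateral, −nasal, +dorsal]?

First, the [+voice] segments are /b, ʁ, d, r, ʒ, w, n, ŋ, ɥ, ʎ, ɣ, ɳ, β, ɱ, ɾ, ɟ, dʒ, ɖ, j, v/.
Of those, [−lateral] gives /b, ʁ, d, r, ʒ, w, n, ŋ, ɥ, ɣ, ɳ, β, ɱ, ɾ, ɟ, dʒ, ɖ, j, v/.
Within that set, [−nasal] gives /b, ʁ, d, r, ʒ, w, ɥ, ɣ, β, ɾ, ɟ, dʒ, ɖ, j, v/.
Intersecting with [+dorsal] leaves /ʁ, w, ɥ, ɣ, ɟ, j/.

ʁ, w, ɥ, ɣ, ɟ, j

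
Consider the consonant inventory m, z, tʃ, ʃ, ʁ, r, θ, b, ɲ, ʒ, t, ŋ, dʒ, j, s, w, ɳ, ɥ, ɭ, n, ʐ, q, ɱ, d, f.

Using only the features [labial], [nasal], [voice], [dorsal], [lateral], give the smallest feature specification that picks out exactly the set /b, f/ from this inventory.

[−nasal, +labial, −dorsal]

/b, f/ are all [−nasal], [+labial], [−dorsal], and no other segment in the inventory matches all three values. Dropping any one of them over-generates: [+labial, −dorsal] alone would also admit /m, ɱ/; [−nasal, −dorsal] alone would also admit /z, tʃ, ʃ, r, …/; [−nasal, +labial] alone would also admit /w, ɥ/. No other combination of two listed features picks out exactly this set either, so fewer than three features will not do.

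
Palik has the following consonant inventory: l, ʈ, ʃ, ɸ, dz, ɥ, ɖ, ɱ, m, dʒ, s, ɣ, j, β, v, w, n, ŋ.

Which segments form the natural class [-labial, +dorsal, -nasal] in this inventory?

ɣ, j

First, the [-labial] segments are /l, ʈ, ʃ, dz, ɖ, dʒ, s, ɣ, j, n, ŋ/.
Within that set, [+dorsal] gives /ɣ, j, ŋ/.
Intersecting with [-nasal] leaves /ɣ, j/.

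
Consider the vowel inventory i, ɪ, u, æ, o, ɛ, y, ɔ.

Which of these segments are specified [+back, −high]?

o, ɔ

The [+back] segments are /u, o, ɔ/.
Of those, [−high] leaves /o, ɔ/.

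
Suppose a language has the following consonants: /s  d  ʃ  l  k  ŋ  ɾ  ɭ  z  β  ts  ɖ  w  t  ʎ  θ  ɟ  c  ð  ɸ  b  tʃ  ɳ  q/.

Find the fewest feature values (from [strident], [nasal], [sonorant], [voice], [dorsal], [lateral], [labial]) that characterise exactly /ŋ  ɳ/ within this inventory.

The target set is precisely the extension of [+nasal] in this inventory.

[+nasal]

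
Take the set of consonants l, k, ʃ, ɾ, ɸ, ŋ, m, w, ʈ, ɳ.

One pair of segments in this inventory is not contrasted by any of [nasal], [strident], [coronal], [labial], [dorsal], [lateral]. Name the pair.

Both /ɾ/ and /ʈ/ are [−nasal], [−strident], [+coronal], [−labial], [−dorsal], [−lateral]. Since the list omits [sonorant], [voice] and [anterior] — which do distinguish the alveolar tap from the voiceless retroflex stop — this pair collapses; all other pairs remain distinct.

ɾ, ʈ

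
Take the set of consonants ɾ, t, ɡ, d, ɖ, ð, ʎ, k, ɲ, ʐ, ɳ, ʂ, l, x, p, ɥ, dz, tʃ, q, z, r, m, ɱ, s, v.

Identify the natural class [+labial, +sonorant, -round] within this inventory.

Eliminate segments failing any feature: /ɾ, t, ɡ, d, ɖ, ð, ʎ, k, ɲ, ʐ, ɳ, ʂ, l, x, dz, tʃ, q, z, r, s/ are [-labial]; /p, v/ are [-sonorant]; /ɥ/ is [+round]. The remaining /m, ɱ/ satisfy [+labial], [+sonorant], [-round].

m, ɱ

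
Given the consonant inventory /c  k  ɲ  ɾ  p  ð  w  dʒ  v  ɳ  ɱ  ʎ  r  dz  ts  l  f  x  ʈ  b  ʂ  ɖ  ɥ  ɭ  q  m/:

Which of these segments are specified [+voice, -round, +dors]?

Checking each segment against [+voice], [-round], [+dorsal]: /ɲ/ (palatal nasal), /ʎ/ (palatal lateral approximant) satisfy every feature; every other segment in the inventory fails at least one.

ɲ, ʎ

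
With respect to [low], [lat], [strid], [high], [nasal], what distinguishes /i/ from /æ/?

[high], [low]

/i/ (high front unrounded tense vowel) and /æ/ (low front unrounded vowel) agree on [−lateral], [−strident], [−nasal]. They differ on [high] (/i/ [+], /æ/ [−]), [low] (/i/ [−], /æ/ [+]).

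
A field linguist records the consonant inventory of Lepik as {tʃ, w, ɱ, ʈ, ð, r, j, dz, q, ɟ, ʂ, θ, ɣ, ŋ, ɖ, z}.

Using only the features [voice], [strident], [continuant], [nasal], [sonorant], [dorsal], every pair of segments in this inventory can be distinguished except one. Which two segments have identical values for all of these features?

w, j

On the given features, /w/ and /j/ have an identical profile: [+voice], [−strident], [+continuant], [−nasal], [+sonorant], [+dorsal]. No other two segments in the inventory coincide on all 6 features. (They do differ in [labial], [round] and [back], which are not among the given features.)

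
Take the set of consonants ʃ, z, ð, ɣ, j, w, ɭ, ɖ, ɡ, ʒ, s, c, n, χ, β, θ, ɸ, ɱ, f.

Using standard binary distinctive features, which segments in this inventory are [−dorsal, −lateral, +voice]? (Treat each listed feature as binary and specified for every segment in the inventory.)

Checking each segment against [−dorsal], [−lateral], [+voice]: /z/ (voiced alveolar fricative), /ð/ (voiced dental fricative), /ɖ/ (voiced retroflex stop), /ʒ/ (voiced postalveolar fricative), /n/ (alveolar nasal), /β/ (voiced bilabial fricative), among others, satisfy every feature; every other segment in the inventory fails at least one.

z, ð, ɖ, ʒ, n, β, ɱ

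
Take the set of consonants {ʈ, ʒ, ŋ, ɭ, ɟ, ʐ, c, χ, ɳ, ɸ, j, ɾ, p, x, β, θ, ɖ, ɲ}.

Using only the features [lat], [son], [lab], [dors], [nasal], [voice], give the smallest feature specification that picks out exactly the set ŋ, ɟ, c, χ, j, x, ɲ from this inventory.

/ŋ, ɟ, c, χ, j, x, ɲ/ are exactly the [+dorsal] segments in the inventory, so a single feature suffices.

[+dors]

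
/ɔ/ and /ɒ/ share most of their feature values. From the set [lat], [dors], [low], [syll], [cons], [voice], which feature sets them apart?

The two segments share [−lateral], [+dorsal], [+syllabic], [−consonantal], [+voice]. The only feature from the list on which they differ: /ɔ/ is [−low] while /ɒ/ is [+low].

[low]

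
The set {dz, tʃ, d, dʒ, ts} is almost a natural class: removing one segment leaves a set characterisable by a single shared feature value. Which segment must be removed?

/ts, tʃ, dʒ, dz/ are all [+delayed release], but /d/ (voiced alveolar stop) is [−delayed release]. No other single segment can be removed to leave a set sharing one feature value that the removed segment lacks, so /d/ is the odd one out.

d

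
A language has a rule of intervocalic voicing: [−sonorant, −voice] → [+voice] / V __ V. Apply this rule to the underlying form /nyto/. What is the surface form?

[nydo]

Only /t/ occurs between two vowels (/y/ __ /o/) and matches the structural description. It is a voiceless alveolar stop, so [−sonorant, −voice] holds; changing it to [+voice] with all other features held fixed yields /d/ (voiced alveolar stop). No other segment meets both the structural description and the environment, so the output is [nydo].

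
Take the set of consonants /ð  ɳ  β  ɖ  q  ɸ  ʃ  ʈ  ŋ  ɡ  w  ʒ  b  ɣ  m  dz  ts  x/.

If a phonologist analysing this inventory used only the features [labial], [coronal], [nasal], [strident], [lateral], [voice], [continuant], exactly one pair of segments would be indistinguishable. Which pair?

Both /w/ and /β/ are [+labial], [−coronal], [−nasal], [−strident], [−lateral], [+voice], [+continuant]. Since the list omits [sonorant], [round] and [dorsal] — which do distinguish the labial-velar glide from the voiced bilabial fricative — this pair collapses; all other pairs remain distinct.

w, β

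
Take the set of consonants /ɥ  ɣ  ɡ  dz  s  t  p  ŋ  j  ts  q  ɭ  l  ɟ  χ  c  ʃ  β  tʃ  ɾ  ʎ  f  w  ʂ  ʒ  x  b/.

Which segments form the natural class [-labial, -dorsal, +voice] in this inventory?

Eliminate segments failing any feature: /ɥ, p, β, f, w, b/ are [+labial]; /ɣ, ɡ, ŋ, j, q, ɟ, χ, c, ʎ, x/ are [+dorsal]; /s, t, ts, ʃ, tʃ, ʂ/ are [-voice]. The remaining /dz, ɭ, l, ɾ, ʒ/ satisfy [-labial], [-dorsal], [+voice].

dz, ɭ, l, ɾ, ʒ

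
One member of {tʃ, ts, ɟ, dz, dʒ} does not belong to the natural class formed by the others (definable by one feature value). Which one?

[delayed release] (equivalently [strident], [dorsal]) groups all but one: /tʃ, dz, dʒ, ts/ share [+delayed release] while /ɟ/ (voiced palatal stop) alone is [−delayed release]. Removing any other segment would not leave a single-feature class that excludes it.

ɟ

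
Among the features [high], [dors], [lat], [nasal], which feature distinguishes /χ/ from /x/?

/χ/ (voiceless uvular fricative) and /x/ (voiceless velar fricative) agree on [+dorsal], [-lateral], [-nasal]. They differ on [high] (/χ/ [-], /x/ [+]).

[high]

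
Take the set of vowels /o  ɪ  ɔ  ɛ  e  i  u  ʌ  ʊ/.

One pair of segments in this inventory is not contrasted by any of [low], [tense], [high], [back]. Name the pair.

/ɔ/ (mid back rounded lax vowel) and /ʌ/ (mid back unrounded lax vowel) are both [−low], [−tense], [−high], [+back], so none of the listed features separates them. (They do differ in [labial] and [round], which are not among the given features.) Every other pair in the inventory differs on at least one listed feature.

ɔ, ʌ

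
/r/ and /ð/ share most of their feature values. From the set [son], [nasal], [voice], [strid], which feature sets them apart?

/r/ is the alveolar trill and /ð/ is the voiced dental fricative. Both are [−nasal], [+voice], [−strident]. /r/ is [+sonorant] while /ð/ is [−sonorant], so the distinguishing feature is [sonorant].

[sonorant]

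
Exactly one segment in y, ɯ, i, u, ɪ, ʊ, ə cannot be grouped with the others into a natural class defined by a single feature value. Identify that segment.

The remaining segments after removing /ə/ share [+high]; /ə/ (mid central vowel (schwa)) is [−high]. For every other candidate removal, the leftover set fails to share any single feature value that the removed segment lacks.

ə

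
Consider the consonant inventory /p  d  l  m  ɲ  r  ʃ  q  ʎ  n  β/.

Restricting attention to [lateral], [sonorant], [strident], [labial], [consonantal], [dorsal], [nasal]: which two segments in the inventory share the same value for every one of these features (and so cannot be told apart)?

/β/ (voiced bilabial fricative) and /p/ (voiceless bilabial stop) are both [-lateral], [-sonorant], [-strident], [+labial], [+consonantal], [-dorsal], [-nasal], so none of the listed features separates them. (They do differ in [voice] and [continuant], which are not among the given features.) Every other pair in the inventory differs on at least one listed feature.

β, p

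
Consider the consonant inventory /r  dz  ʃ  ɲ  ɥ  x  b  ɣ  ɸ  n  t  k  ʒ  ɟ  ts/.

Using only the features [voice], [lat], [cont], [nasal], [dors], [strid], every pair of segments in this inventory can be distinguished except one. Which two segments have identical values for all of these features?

Both /ɥ/ and /ɣ/ are [+voice], [-lateral], [+continuant], [-nasal], [+dorsal], [-strident]. Since the list omits [sonorant], [labial], [round] and [back] — which do distinguish the labial-palatal glide from the voiced velar fricative — this pair collapses; all other pairs remain distinct.

ɥ, ɣ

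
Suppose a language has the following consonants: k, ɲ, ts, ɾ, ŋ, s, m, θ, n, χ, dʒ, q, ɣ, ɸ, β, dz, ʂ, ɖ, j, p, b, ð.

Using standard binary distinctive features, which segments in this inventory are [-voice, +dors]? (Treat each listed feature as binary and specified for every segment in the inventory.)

k, χ, q

Eliminate segments failing any feature: /ɲ, ɾ, ŋ, m, n, dʒ, ɣ, β, dz, ɖ, j, b, ð/ are [+voice]; /ts, s, θ, ɸ, ʂ, p/ are [-dorsal]. The remaining /k, χ, q/ satisfy [-voice], [+dorsal].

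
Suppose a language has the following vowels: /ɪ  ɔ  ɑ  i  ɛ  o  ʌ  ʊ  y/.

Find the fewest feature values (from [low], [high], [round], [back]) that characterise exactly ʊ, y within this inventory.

Every target segment is [+high], [+round]; each remaining inventory member fails at least one of these. Each conjunct is needed — [+round] alone would also admit /ɔ, o/; [+high] alone would also admit /ɪ, i/ — and no other single listed feature has exactly this extension, so two is the minimum.

[+high, +round]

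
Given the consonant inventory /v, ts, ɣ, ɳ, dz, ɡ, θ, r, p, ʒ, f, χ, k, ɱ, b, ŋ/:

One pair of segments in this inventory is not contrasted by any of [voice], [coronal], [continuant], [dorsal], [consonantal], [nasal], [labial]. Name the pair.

Both /r/ and /ʒ/ are [+voice], [+coronal], [+continuant], [-dorsal], [+consonantal], [-nasal], [-labial]. Since the list omits [sonorant], [strident] and [anterior] — which do distinguish the alveolar trill from the voiced postalveolar fricative — this pair collapses; all other pairs remain distinct.

r, ʒ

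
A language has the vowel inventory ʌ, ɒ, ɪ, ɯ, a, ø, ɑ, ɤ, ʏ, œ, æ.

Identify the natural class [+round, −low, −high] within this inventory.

Eliminate segments failing any feature: /ʌ, ɪ, ɯ, a, ɑ, ɤ, æ/ are [−round]; /ɒ/ is [+low]; /ʏ/ is [+high]. The remaining /ø, œ/ satisfy [+round], [−low], [−high].

ø, œ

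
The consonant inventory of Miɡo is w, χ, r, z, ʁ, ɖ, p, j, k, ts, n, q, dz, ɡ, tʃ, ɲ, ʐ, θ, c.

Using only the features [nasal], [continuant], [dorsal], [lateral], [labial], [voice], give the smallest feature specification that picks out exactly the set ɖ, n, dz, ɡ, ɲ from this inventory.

The class [+voice], [−continuant] has exactly /ɖ, n, dz, ɡ, ɲ/ as its extension in this inventory. No smaller conjunction from the listed features achieves this: [−continuant] alone would also admit /p, k, ts, q, …/; [+voice] alone would also admit /w, r, z, ʁ, …/; and checking the remaining single features turns up none with this extension.

[+voice, −continuant]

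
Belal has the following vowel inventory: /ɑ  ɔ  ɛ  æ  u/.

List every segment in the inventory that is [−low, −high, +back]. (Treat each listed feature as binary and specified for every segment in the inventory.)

ɔ

Eliminate segments failing any feature: /ɑ, æ/ are [+low]; /ɛ/ is [−back]; /u/ is [+high]. The remaining /ɔ/ satisfy [−low], [−high], [+back].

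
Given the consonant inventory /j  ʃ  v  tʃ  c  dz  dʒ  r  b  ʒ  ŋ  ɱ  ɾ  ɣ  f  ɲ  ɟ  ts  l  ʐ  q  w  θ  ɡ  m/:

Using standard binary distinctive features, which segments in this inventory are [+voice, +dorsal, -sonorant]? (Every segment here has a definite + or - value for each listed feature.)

ɣ, ɟ, ɡ

Eliminate segments failing any feature: /j, ŋ, ɲ, w/ are [+sonorant]; /ʃ, tʃ, c, f, ts, q, θ/ are [-voice]; /v, dz, dʒ, r, b, ʒ, ɱ, ɾ, l, ʐ, m/ are [-dorsal]. The remaining /ɣ, ɟ, ɡ/ satisfy [+voice], [+dorsal], [-sonorant].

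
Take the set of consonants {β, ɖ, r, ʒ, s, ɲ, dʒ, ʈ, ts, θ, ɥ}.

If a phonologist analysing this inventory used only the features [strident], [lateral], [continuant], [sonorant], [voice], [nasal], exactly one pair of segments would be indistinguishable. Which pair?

On the given features, /r/ and /ɥ/ have an identical profile: [−strident], [−lateral], [+continuant], [+sonorant], [+voice], [−nasal]. No other two segments in the inventory coincide on all 6 features. (They do differ in [labial], [round] and [dorsal], which are not among the given features.)

r, ɥ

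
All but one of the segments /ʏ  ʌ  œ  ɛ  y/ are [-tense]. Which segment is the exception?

y

Every segment except /y/ is [-tense]. /y/ (high front rounded tense vowel) is [+tense], so it is the exception.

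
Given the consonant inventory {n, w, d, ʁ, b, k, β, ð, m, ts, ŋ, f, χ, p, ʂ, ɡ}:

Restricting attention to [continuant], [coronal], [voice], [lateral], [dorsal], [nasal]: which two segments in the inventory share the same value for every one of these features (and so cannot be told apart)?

On the given features, /w/ and /ʁ/ have an identical profile: [+continuant], [−coronal], [+voice], [−lateral], [+dorsal], [−nasal]. No other two segments in the inventory coincide on all 6 features. (They do differ in [labial], [round] and [high], which are not among the given features.)

w, ʁ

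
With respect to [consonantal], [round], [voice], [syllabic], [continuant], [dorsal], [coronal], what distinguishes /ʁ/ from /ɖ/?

[continuant], [coronal], [dorsal]

The two segments share [+consonantal], [−round], [+voice], [−syllabic]. The only features from the list on which they differ: /ʁ/ is [+continuant] while /ɖ/ is [−continuant]; /ʁ/ is [−coronal] while /ɖ/ is [+coronal]; /ʁ/ is [+dorsal] while /ɖ/ is [−dorsal].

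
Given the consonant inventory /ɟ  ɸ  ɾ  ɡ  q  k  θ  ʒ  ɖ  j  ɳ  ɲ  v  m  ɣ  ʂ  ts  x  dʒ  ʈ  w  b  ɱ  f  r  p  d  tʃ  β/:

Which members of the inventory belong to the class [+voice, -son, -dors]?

Among the inventory, the [+voice] segments are /ɟ, ɾ, ɡ, ʒ, ɖ, j, ɳ, ɲ, v, m, ɣ, dʒ, w, b, ɱ, r, d, β/.
Then [-sonorant] gives /ɟ, ɡ, ʒ, ɖ, v, ɣ, dʒ, b, d, β/.
Then [-dorsal] leaves /ʒ, ɖ, v, dʒ, b, d, β/.

ʒ, ɖ, v, dʒ, b, d, β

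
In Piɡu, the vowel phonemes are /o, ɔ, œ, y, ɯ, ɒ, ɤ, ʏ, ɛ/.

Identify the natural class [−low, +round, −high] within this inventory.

First, the [−low] segments are /o, ɔ, œ, y, ɯ, ɤ, ʏ, ɛ/.
Among these, [+round] gives /o, ɔ, œ, y, ʏ/.
Within that set, [−high] leaves /o, ɔ, œ/.

o, ɔ, œ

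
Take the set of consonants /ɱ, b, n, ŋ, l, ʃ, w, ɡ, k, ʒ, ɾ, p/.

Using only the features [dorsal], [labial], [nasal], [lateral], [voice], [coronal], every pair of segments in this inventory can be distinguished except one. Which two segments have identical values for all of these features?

ɾ, ʒ

Both /ɾ/ and /ʒ/ are [−dorsal], [−labial], [−nasal], [−lateral], [+voice], [+coronal]. Since the list omits [sonorant], [strident] and [anterior] — which do distinguish the alveolar tap from the voiced postalveolar fricative — this pair collapses; all other pairs remain distinct.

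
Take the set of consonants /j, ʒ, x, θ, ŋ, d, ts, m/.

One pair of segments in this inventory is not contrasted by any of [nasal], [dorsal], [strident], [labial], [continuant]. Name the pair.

Both /j/ and /x/ are [-nasal], [+dorsal], [-strident], [-labial], [+continuant]. Since the list omits [sonorant], [voice] and [back] — which do distinguish the palatal glide from the voiceless velar fricative — this pair collapses; all other pairs remain distinct.

j, x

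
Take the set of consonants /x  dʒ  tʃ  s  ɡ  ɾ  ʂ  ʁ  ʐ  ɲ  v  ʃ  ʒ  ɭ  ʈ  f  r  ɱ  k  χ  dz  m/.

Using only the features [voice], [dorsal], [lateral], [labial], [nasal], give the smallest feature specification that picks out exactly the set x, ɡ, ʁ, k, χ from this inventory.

[−nasal, +dorsal]

The class [−nasal], [+dorsal] has exactly /x, ɡ, ʁ, k, χ/ as its extension in this inventory. No smaller conjunction from the listed features achieves this: [+dorsal] alone would also admit /ɲ/; [−nasal] alone would also admit /dʒ, tʃ, s, ɾ, …/; and checking the remaining single features turns up none with this extension.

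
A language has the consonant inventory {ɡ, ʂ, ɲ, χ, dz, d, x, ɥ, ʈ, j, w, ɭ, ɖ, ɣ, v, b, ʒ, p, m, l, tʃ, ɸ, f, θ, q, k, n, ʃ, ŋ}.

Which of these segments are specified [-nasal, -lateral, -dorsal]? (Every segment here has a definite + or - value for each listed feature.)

Eliminate segments failing any feature: /ɡ, χ, x, ɥ, j, w, ɣ, q, k/ are [+dorsal]; /ɲ, m, n, ŋ/ are [+nasal]; /ɭ, l/ are [+lateral]. The remaining /ʂ, dz, d, ʈ, ɖ, v, b, ʒ, p, tʃ, ɸ, f, θ, ʃ/ satisfy [-nasal], [-lateral], [-dorsal].

ʂ, dz, d, ʈ, ɖ, v, b, ʒ, p, tʃ, ɸ, f, θ, ʃ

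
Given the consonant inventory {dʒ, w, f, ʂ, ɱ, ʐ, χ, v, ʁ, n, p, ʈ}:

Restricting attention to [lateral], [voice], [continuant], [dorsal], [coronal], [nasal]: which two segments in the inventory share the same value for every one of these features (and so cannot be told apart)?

w, ʁ

Both /w/ and /ʁ/ are [−lateral], [+voice], [+continuant], [+dorsal], [−coronal], [−nasal]. Since the list omits [labial], [round] and [high] — which do distinguish the labial-velar glide from the voiced uvular fricative — this pair collapses; all other pairs remain distinct.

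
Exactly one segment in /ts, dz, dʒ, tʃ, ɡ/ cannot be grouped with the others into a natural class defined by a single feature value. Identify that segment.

[delayed release] (equivalently [strident], [coronal], [dorsal]) groups all but one: /dʒ, dz, tʃ, ts/ share [+delayed release] while /ɡ/ (voiced velar stop) alone is [−delayed release]. Removing any other segment would not leave a single-feature class that excludes it.

ɡ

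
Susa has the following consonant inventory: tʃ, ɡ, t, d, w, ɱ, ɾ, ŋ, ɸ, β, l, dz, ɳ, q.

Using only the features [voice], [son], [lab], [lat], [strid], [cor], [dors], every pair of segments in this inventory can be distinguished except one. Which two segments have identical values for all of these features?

Both /ɾ/ and /ɳ/ are [+voice], [+sonorant], [−labial], [−lateral], [−strident], [+coronal], [−dorsal]. Since the list omits [nasal] and [anterior] — which do distinguish the alveolar tap from the retroflex nasal — this pair collapses; all other pairs remain distinct.

ɾ, ɳ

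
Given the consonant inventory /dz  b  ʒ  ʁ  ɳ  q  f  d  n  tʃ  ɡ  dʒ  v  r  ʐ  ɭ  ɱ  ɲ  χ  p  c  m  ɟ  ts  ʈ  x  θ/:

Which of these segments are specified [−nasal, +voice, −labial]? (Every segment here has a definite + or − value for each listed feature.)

Checking each segment against [−nasal], [+voice], [−labial]: /dz/ (voiced alveolar affricate), /ʒ/ (voiced postalveolar fricative), /ʁ/ (voiced uvular fricative), /d/ (voiced alveolar stop), /ɡ/ (voiced velar stop), /dʒ/ (voiced postalveolar affricate), among others, satisfy every feature; every other segment in the inventory fails at least one.

dz, ʒ, ʁ, d, ɡ, dʒ, r, ʐ, ɭ, ɟ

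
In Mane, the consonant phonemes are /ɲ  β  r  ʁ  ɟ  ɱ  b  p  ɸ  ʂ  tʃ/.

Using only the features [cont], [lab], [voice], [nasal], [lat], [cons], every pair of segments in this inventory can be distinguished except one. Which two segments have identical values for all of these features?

ʁ, r

/ʁ/ (voiced uvular fricative) and /r/ (alveolar trill) are both [+continuant], [−labial], [+voice], [−nasal], [−lateral], [+consonantal], so none of the listed features separates them. (They do differ in [coronal] and [dorsal], which are not among the given features.) Every other pair in the inventory differs on at least one listed feature.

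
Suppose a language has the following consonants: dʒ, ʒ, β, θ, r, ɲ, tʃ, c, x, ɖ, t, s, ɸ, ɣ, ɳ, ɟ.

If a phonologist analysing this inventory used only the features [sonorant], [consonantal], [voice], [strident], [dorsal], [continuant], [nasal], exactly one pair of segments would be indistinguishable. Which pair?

ɸ, θ

Both /ɸ/ and /θ/ are [−sonorant], [+consonantal], [−voice], [−strident], [−dorsal], [+continuant], [−nasal]. Since the list omits [labial] and [coronal] — which do distinguish the voiceless bilabial fricative from the voiceless dental fricative — this pair collapses; all other pairs remain distinct.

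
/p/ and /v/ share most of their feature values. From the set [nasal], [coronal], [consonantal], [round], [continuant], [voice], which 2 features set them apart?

The two segments share [−nasal], [−coronal], [+consonantal], [−round]. The only features from the list on which they differ: /p/ is [−voice] while /v/ is [+voice]; /p/ is [−continuant] while /v/ is [+continuant].

[voice], [continuant]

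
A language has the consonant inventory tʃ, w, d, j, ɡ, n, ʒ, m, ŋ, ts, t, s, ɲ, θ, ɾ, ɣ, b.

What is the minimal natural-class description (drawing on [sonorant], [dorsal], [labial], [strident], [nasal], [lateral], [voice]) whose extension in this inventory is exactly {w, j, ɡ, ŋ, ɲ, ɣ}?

Every target segment is [+dorsal] and no other inventory member is, so one feature is enough.

[+dorsal]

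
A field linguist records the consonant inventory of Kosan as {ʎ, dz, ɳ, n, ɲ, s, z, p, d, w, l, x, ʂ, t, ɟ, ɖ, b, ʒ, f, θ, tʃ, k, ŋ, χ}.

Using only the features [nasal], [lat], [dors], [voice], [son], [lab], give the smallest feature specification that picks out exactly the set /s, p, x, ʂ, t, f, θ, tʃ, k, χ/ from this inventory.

[−voice]

/s, p, x, ʂ, t, f, θ, tʃ, k, χ/ are exactly the [−voice] segments in the inventory, so a single feature suffices.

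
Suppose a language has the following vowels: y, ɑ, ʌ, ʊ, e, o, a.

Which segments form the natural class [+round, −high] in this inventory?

Eliminate segments failing any feature: /y, ʊ/ are [+high]; /ɑ, ʌ, e, a/ are [−round]. The remaining /o/ satisfy [+round], [−high].

o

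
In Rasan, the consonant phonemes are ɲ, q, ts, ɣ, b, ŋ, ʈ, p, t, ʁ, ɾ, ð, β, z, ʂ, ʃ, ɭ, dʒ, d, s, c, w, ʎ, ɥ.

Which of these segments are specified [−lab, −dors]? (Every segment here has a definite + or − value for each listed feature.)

Checking each segment against [−labial], [−dorsal]: /ts/ (voiceless alveolar affricate), /ʈ/ (voiceless retroflex stop), /t/ (voiceless alveolar stop), /ɾ/ (alveolar tap), /ð/ (voiced dental fricative), /z/ (voiced alveolar fricative), among others, satisfy every feature; every other segment in the inventory fails at least one.

ts, ʈ, t, ɾ, ð, z, ʂ, ʃ, ɭ, dʒ, d, s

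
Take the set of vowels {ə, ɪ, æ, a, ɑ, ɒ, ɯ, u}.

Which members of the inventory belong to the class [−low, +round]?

Checking each segment against [−low], [+round]: /u/ (high back rounded tense vowel) satisfies every feature; every other segment in the inventory fails at least one.

u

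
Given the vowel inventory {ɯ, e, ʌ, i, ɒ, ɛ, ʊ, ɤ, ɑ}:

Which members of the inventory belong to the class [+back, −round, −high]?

Checking each segment against [+back], [−round], [−high]: /ʌ/ (mid back unrounded lax vowel), /ɤ/ (mid back unrounded tense vowel), /ɑ/ (low back unrounded vowel) satisfy every feature; every other segment in the inventory fails at least one.

ʌ, ɤ, ɑ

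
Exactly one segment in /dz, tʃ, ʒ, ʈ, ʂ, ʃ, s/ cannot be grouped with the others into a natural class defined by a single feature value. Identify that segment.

/ʂ, s, tʃ, dz, ʃ, ʒ/ are all [+strident], but /ʈ/ (voiceless retroflex stop) is [-strident]. No other single segment can be removed to leave a set sharing one feature value that the removed segment lacks, so /ʈ/ is the odd one out.

ʈ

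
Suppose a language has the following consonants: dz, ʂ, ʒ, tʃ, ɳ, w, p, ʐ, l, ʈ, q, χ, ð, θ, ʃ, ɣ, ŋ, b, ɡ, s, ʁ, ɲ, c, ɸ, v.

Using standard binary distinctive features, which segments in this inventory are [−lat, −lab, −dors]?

Checking each segment against [−lateral], [−labial], [−dorsal]: /dz/ (voiced alveolar affricate), /ʂ/ (voiceless retroflex fricative), /ʒ/ (voiced postalveolar fricative), /tʃ/ (voiceless postalveolar affricate), /ɳ/ (retroflex nasal), /ʐ/ (voiced retroflex fricative), among others, satisfy every feature; every other segment in the inventory fails at least one.

dz, ʂ, ʒ, tʃ, ɳ, ʐ, ʈ, ð, θ, ʃ, s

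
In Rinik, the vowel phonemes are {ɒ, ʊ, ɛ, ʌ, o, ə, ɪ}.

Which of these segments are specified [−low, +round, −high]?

o

First, the [−low] segments are /ʊ, ɛ, ʌ, o, ə, ɪ/.
Within that set, [+round] gives /ʊ, o/.
Of those, [−high] leaves /o/.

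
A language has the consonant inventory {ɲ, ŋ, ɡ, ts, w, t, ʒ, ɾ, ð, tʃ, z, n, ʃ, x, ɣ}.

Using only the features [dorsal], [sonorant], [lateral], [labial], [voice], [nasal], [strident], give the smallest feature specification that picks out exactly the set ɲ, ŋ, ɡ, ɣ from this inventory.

/ɲ, ŋ, ɡ, ɣ/ are all [+voice], [-labial], [+dorsal], and no other segment in the inventory matches all three values. Dropping any one of them over-generates: [-labial, +dorsal] alone would also admit /x/; [+voice, +dorsal] alone would also admit /w/; [+voice, -labial] alone would also admit /ʒ, ɾ, ð, z, …/. No other combination of two listed features picks out exactly this set either, so fewer than three features will not do.

[+voice, -labial, +dorsal]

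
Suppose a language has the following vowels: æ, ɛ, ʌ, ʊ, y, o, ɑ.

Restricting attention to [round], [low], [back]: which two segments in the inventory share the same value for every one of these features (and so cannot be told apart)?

ʊ, o

/ʊ/ (high back rounded lax vowel) and /o/ (mid back rounded tense vowel) are both [+round], [−low], [+back], so none of the listed features separates them. (They do differ in [high] and [tense], which are not among the given features.) Every other pair in the inventory differs on at least one listed feature.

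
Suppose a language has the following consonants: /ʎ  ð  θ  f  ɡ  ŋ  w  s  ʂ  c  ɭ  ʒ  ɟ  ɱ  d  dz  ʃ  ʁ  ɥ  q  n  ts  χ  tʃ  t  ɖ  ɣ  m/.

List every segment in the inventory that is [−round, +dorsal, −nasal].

Eliminate segments failing any feature: /ð, θ, f, s, ʂ, ɭ, ʒ, ɱ, d, dz, ʃ, n, ts, tʃ, t, ɖ, m/ are [−dorsal]; /ŋ/ is [+nasal]; /w, ɥ/ are [+round]. The remaining /ʎ, ɡ, c, ɟ, ʁ, q, χ, ɣ/ satisfy [−round], [+dorsal], [−nasal].

ʎ, ɡ, c, ɟ, ʁ, q, χ, ɣ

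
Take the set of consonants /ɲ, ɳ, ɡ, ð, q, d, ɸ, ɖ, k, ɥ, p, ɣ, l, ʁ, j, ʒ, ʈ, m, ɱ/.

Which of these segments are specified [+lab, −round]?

ɸ, p, m, ɱ

The [+labial] segments are /ɸ, ɥ, p, m, ɱ/.
Among these, [−round] leaves /ɸ, p, m, ɱ/.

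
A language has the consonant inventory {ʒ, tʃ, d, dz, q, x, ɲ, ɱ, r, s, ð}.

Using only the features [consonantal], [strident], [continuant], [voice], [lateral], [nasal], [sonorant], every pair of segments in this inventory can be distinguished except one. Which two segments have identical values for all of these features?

ɱ, ɲ

/ɱ/ (labiodental nasal) and /ɲ/ (palatal nasal) are both [+consonantal], [−strident], [−continuant], [+voice], [−lateral], [+nasal], [+sonorant], so none of the listed features separates them. (They do differ in [labial] and [dorsal], which are not among the given features.) Every other pair in the inventory differs on at least one listed feature.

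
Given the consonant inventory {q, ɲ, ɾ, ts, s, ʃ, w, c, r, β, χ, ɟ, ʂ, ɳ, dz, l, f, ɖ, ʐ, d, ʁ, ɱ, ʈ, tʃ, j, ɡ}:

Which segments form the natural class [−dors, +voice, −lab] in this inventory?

ɾ, r, ɳ, dz, l, ɖ, ʐ, d

Eliminate segments failing any feature: /q, ɲ, w, c, χ, ɟ, ʁ, j, ɡ/ are [+dorsal]; /ts, s, ʃ, ʂ, f, ʈ, tʃ/ are [−voice]; /β, ɱ/ are [+labial]. The remaining /ɾ, r, ɳ, dz, l, ɖ, ʐ, d/ satisfy [−dorsal], [+voice], [−labial].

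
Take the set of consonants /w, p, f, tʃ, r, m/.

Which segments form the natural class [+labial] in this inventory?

w, p, f, m

The feature [labial] marks segments articulated with one or both lips. In this inventory /w, p, f, m/ have that property, so they are [+labial]; /tʃ, r/ are [-labial].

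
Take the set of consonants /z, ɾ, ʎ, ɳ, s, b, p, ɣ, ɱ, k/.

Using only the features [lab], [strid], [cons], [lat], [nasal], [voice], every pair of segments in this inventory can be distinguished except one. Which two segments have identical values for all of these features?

/ɣ/ (voiced velar fricative) and /ɾ/ (alveolar tap) are both [−labial], [−strident], [+consonantal], [−lateral], [−nasal], [+voice], so none of the listed features separates them. (They do differ in [sonorant], [coronal] and [dorsal], which are not among the given features.) Every other pair in the inventory differs on at least one listed feature.

ɣ, ɾ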